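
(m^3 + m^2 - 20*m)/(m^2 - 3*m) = (m^2 + m - 20)/(m - 3)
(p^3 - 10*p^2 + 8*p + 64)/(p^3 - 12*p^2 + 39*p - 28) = (p^2 - 6*p - 16)/(p^2 - 8*p + 7)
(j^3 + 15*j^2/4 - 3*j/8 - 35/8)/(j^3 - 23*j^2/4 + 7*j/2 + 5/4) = (8*j^2 + 38*j + 35)/(2*(4*j^2 - 19*j - 5))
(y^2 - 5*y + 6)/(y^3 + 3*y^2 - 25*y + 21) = (y - 2)/(y^2 + 6*y - 7)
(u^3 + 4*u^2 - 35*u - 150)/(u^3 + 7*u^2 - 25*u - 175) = (u^2 - u - 30)/(u^2 + 2*u - 35)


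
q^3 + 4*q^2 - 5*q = q*(q - 1)*(q + 5)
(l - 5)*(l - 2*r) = l^2 - 2*l*r - 5*l + 10*r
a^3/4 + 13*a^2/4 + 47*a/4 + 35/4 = (a/4 + 1/4)*(a + 5)*(a + 7)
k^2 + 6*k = k*(k + 6)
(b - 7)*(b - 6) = b^2 - 13*b + 42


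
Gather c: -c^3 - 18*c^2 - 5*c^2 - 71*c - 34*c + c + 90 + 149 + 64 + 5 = -c^3 - 23*c^2 - 104*c + 308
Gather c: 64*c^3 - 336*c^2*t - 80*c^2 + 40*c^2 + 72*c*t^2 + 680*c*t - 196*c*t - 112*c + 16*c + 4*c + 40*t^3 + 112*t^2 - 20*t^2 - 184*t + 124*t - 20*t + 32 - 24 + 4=64*c^3 + c^2*(-336*t - 40) + c*(72*t^2 + 484*t - 92) + 40*t^3 + 92*t^2 - 80*t + 12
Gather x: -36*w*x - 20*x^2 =-36*w*x - 20*x^2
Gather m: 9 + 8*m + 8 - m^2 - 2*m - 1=-m^2 + 6*m + 16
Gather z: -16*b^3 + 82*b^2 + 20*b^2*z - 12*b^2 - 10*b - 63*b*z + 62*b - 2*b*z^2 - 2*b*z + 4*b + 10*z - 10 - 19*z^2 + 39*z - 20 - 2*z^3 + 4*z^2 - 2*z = -16*b^3 + 70*b^2 + 56*b - 2*z^3 + z^2*(-2*b - 15) + z*(20*b^2 - 65*b + 47) - 30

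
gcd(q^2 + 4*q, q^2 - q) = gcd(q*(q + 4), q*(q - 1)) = q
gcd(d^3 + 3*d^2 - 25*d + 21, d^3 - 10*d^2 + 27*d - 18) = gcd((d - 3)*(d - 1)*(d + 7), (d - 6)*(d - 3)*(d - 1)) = d^2 - 4*d + 3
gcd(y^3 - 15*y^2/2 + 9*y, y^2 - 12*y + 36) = y - 6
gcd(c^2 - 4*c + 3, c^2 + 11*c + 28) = 1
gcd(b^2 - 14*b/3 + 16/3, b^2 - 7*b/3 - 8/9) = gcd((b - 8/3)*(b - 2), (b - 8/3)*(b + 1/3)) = b - 8/3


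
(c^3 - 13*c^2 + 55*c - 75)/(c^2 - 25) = (c^2 - 8*c + 15)/(c + 5)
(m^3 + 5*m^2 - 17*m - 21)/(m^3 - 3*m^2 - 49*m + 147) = (m + 1)/(m - 7)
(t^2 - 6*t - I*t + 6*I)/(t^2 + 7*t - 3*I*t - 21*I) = (t^2 - t*(6 + I) + 6*I)/(t^2 + t*(7 - 3*I) - 21*I)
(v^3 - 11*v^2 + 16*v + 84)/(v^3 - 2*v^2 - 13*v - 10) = (v^2 - 13*v + 42)/(v^2 - 4*v - 5)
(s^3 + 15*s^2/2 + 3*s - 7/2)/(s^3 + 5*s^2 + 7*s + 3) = (2*s^2 + 13*s - 7)/(2*(s^2 + 4*s + 3))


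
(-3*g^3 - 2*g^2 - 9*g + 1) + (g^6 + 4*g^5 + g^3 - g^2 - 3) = g^6 + 4*g^5 - 2*g^3 - 3*g^2 - 9*g - 2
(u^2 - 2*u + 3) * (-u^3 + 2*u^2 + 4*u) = -u^5 + 4*u^4 - 3*u^3 - 2*u^2 + 12*u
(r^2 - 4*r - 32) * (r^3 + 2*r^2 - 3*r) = r^5 - 2*r^4 - 43*r^3 - 52*r^2 + 96*r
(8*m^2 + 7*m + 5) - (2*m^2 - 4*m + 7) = 6*m^2 + 11*m - 2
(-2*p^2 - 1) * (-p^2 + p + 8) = 2*p^4 - 2*p^3 - 15*p^2 - p - 8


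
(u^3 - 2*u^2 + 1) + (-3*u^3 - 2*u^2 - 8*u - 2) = -2*u^3 - 4*u^2 - 8*u - 1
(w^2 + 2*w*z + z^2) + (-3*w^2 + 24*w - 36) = -2*w^2 + 2*w*z + 24*w + z^2 - 36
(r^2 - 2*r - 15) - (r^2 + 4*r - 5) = -6*r - 10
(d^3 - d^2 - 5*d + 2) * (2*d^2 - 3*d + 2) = 2*d^5 - 5*d^4 - 5*d^3 + 17*d^2 - 16*d + 4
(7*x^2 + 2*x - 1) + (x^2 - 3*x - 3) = 8*x^2 - x - 4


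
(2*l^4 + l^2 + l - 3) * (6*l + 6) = 12*l^5 + 12*l^4 + 6*l^3 + 12*l^2 - 12*l - 18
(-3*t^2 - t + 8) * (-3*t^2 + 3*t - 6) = 9*t^4 - 6*t^3 - 9*t^2 + 30*t - 48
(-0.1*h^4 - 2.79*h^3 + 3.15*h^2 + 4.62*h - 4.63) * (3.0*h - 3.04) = -0.3*h^5 - 8.066*h^4 + 17.9316*h^3 + 4.284*h^2 - 27.9348*h + 14.0752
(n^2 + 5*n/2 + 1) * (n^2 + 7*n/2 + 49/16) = n^4 + 6*n^3 + 205*n^2/16 + 357*n/32 + 49/16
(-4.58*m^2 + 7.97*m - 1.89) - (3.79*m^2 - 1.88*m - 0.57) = -8.37*m^2 + 9.85*m - 1.32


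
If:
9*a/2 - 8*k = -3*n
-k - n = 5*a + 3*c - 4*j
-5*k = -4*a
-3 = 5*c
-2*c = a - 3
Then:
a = 21/5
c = -3/5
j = 1261/200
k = 84/25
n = 133/50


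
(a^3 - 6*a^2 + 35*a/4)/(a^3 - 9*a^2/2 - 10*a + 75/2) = a*(2*a - 7)/(2*(a^2 - 2*a - 15))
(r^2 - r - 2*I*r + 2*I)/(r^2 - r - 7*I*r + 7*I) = (r - 2*I)/(r - 7*I)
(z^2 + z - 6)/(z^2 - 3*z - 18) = (z - 2)/(z - 6)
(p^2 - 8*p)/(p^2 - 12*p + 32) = p/(p - 4)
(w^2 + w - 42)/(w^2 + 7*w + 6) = (w^2 + w - 42)/(w^2 + 7*w + 6)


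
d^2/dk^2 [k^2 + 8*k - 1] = 2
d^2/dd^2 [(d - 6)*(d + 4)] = 2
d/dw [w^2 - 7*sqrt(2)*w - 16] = 2*w - 7*sqrt(2)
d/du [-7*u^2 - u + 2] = -14*u - 1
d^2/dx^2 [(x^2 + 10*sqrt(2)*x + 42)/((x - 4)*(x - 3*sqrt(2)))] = 2*(4*x^3 + 13*sqrt(2)*x^3 - 36*sqrt(2)*x^2 + 126*x^2 - 1224*x - 378*sqrt(2)*x + 1224*sqrt(2) + 2676)/(x^6 - 9*sqrt(2)*x^5 - 12*x^5 + 102*x^4 + 108*sqrt(2)*x^4 - 712*x^3 - 486*sqrt(2)*x^3 + 1224*sqrt(2)*x^2 + 2592*x^2 - 2592*sqrt(2)*x - 3456*x + 3456*sqrt(2))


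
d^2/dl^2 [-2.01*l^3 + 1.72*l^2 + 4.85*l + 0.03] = 3.44 - 12.06*l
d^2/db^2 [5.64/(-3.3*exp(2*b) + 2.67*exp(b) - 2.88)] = (-5.64*(6.6*exp(b) - 2.67)*(13.2*exp(b) - 5.34)*exp(b) + (74.448*exp(b) - 15.0588)*(3.3*exp(2*b) - 2.67*exp(b) + 2.88))*exp(b)/(3.3*exp(2*b) - 2.67*exp(b) + 2.88)^3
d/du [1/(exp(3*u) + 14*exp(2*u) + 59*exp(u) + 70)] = (-3*exp(2*u) - 28*exp(u) - 59)*exp(u)/(exp(3*u) + 14*exp(2*u) + 59*exp(u) + 70)^2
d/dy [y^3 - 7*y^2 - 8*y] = 3*y^2 - 14*y - 8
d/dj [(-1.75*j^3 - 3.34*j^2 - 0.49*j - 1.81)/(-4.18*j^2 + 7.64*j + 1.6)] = (7.315*j^4 - 26.74*j^3 - 35.9658*j^2 - 25.8196*j + 13.0444)/(17.4724*j^4 - 63.8704*j^3 + 44.9936*j^2 + 24.448*j + 2.56)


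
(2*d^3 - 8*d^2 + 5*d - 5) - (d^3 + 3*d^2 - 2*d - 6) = d^3 - 11*d^2 + 7*d + 1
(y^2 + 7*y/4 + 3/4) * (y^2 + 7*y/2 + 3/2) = y^4 + 21*y^3/4 + 67*y^2/8 + 21*y/4 + 9/8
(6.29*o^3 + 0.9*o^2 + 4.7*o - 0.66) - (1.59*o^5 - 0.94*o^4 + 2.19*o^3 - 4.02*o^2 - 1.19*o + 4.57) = -1.59*o^5 + 0.94*o^4 + 4.1*o^3 + 4.92*o^2 + 5.89*o - 5.23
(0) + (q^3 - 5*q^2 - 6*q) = q^3 - 5*q^2 - 6*q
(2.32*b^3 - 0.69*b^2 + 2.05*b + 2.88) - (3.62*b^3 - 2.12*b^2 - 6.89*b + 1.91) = -1.3*b^3 + 1.43*b^2 + 8.94*b + 0.97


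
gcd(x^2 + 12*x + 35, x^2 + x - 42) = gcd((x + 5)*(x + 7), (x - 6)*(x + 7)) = x + 7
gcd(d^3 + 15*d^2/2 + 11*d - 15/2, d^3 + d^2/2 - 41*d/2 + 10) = d^2 + 9*d/2 - 5/2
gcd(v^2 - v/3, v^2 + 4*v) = v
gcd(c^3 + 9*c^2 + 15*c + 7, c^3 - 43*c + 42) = c + 7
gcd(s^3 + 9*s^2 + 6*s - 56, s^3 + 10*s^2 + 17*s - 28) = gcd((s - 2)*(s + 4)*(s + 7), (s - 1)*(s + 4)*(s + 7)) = s^2 + 11*s + 28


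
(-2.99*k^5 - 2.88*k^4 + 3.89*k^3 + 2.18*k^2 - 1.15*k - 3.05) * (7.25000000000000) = -21.6775*k^5 - 20.88*k^4 + 28.2025*k^3 + 15.805*k^2 - 8.3375*k - 22.1125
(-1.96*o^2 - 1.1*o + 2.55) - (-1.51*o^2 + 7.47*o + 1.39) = -0.45*o^2 - 8.57*o + 1.16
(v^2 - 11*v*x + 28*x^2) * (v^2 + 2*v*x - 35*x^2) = v^4 - 9*v^3*x - 29*v^2*x^2 + 441*v*x^3 - 980*x^4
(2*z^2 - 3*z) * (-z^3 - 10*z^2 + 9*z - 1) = -2*z^5 - 17*z^4 + 48*z^3 - 29*z^2 + 3*z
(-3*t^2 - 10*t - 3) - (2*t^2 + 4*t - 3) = -5*t^2 - 14*t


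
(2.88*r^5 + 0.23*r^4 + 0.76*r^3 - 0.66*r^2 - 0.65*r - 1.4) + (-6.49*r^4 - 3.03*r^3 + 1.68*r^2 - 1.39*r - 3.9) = 2.88*r^5 - 6.26*r^4 - 2.27*r^3 + 1.02*r^2 - 2.04*r - 5.3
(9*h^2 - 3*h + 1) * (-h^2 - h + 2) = -9*h^4 - 6*h^3 + 20*h^2 - 7*h + 2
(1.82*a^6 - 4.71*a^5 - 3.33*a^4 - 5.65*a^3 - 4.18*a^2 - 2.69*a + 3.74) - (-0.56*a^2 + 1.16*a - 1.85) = 1.82*a^6 - 4.71*a^5 - 3.33*a^4 - 5.65*a^3 - 3.62*a^2 - 3.85*a + 5.59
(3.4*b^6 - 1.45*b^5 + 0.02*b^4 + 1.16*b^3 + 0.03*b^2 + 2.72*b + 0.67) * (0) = 0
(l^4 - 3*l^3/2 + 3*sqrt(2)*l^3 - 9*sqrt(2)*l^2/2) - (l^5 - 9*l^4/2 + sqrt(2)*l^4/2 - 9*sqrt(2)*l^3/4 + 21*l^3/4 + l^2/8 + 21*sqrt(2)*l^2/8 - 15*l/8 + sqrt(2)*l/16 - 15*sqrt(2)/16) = -l^5 - sqrt(2)*l^4/2 + 11*l^4/2 - 27*l^3/4 + 21*sqrt(2)*l^3/4 - 57*sqrt(2)*l^2/8 - l^2/8 - sqrt(2)*l/16 + 15*l/8 + 15*sqrt(2)/16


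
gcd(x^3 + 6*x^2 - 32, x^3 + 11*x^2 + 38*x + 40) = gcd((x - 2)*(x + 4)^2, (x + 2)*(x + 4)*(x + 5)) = x + 4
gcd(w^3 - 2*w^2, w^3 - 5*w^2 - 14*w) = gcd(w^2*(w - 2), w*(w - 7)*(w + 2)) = w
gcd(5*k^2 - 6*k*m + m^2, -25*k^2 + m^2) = 5*k - m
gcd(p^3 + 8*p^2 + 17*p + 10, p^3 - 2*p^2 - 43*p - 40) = p^2 + 6*p + 5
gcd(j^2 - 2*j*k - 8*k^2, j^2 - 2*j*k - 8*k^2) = j^2 - 2*j*k - 8*k^2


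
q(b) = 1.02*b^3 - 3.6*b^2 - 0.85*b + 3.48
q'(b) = 3.06*b^2 - 7.2*b - 0.85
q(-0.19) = 3.50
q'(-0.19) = 0.63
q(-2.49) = -32.47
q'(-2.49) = 36.05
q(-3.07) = -57.35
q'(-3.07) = 50.09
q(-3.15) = -61.44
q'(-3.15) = 52.19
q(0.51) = 2.25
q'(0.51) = -3.73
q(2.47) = -5.21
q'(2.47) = 0.03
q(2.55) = -5.18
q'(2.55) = 0.69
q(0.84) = 0.83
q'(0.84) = -4.74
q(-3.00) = -53.91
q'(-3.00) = 48.29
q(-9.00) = -1024.05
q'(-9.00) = 311.81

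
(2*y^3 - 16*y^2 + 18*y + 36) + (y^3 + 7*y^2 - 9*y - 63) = 3*y^3 - 9*y^2 + 9*y - 27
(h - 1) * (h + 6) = h^2 + 5*h - 6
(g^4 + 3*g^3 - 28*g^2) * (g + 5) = g^5 + 8*g^4 - 13*g^3 - 140*g^2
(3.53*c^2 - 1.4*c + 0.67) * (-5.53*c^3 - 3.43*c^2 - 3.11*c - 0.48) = -19.5209*c^5 - 4.3659*c^4 - 9.8814*c^3 + 0.361499999999999*c^2 - 1.4117*c - 0.3216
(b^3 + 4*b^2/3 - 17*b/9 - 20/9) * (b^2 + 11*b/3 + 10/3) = b^5 + 5*b^4 + 19*b^3/3 - 127*b^2/27 - 130*b/9 - 200/27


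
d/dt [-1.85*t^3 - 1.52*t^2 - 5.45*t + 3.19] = -5.55*t^2 - 3.04*t - 5.45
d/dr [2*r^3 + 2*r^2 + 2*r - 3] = 6*r^2 + 4*r + 2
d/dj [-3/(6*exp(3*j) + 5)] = 54*exp(3*j)/(6*exp(3*j) + 5)^2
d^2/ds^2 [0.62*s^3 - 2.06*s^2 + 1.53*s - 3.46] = 3.72*s - 4.12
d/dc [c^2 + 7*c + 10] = 2*c + 7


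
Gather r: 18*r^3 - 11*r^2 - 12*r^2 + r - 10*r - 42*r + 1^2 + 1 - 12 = 18*r^3 - 23*r^2 - 51*r - 10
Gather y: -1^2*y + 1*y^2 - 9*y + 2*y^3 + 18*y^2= 2*y^3 + 19*y^2 - 10*y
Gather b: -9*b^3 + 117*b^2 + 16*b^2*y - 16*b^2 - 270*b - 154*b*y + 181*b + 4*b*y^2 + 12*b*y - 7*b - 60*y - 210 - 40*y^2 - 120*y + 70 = -9*b^3 + b^2*(16*y + 101) + b*(4*y^2 - 142*y - 96) - 40*y^2 - 180*y - 140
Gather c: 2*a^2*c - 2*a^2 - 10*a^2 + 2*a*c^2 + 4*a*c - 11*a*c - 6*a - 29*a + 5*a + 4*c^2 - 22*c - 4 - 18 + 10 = -12*a^2 - 30*a + c^2*(2*a + 4) + c*(2*a^2 - 7*a - 22) - 12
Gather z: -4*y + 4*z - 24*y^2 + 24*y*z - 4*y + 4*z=-24*y^2 - 8*y + z*(24*y + 8)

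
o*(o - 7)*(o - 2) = o^3 - 9*o^2 + 14*o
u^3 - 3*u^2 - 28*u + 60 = (u - 6)*(u - 2)*(u + 5)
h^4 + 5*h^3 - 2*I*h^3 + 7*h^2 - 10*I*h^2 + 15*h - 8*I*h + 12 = (h + 1)*(h + 4)*(h - 3*I)*(h + I)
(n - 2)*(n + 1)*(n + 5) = n^3 + 4*n^2 - 7*n - 10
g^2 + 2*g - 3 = (g - 1)*(g + 3)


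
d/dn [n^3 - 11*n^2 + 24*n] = 3*n^2 - 22*n + 24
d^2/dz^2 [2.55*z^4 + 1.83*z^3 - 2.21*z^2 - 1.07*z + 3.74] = 30.6*z^2 + 10.98*z - 4.42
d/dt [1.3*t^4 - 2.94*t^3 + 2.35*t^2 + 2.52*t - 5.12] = 5.2*t^3 - 8.82*t^2 + 4.7*t + 2.52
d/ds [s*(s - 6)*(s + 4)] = 3*s^2 - 4*s - 24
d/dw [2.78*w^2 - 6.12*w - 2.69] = 5.56*w - 6.12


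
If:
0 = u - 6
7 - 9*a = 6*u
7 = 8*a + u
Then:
No Solution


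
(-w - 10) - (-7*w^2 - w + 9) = 7*w^2 - 19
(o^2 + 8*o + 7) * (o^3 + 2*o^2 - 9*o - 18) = o^5 + 10*o^4 + 14*o^3 - 76*o^2 - 207*o - 126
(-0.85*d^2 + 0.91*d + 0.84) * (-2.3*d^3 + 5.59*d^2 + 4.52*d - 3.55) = 1.955*d^5 - 6.8445*d^4 - 0.687099999999999*d^3 + 11.8263*d^2 + 0.566299999999999*d - 2.982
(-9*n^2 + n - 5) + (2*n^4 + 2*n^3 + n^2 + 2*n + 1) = 2*n^4 + 2*n^3 - 8*n^2 + 3*n - 4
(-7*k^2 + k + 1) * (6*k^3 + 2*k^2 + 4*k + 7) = -42*k^5 - 8*k^4 - 20*k^3 - 43*k^2 + 11*k + 7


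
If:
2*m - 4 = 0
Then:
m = 2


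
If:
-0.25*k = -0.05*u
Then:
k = 0.2*u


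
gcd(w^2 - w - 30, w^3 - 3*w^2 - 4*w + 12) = 1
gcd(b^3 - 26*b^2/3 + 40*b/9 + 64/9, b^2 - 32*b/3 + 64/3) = b - 8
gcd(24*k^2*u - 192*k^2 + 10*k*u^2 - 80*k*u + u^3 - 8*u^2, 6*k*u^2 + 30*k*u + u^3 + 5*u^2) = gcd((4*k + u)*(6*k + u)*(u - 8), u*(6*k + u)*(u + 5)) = 6*k + u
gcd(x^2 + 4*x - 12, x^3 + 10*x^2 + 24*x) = x + 6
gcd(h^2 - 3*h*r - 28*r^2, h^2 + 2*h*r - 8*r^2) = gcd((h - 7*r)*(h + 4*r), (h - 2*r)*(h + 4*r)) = h + 4*r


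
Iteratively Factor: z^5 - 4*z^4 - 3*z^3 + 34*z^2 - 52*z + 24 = (z - 2)*(z^4 - 2*z^3 - 7*z^2 + 20*z - 12) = (z - 2)^2*(z^3 - 7*z + 6) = (z - 2)^2*(z - 1)*(z^2 + z - 6) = (z - 2)^3*(z - 1)*(z + 3)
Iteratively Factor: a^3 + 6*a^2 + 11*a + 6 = (a + 3)*(a^2 + 3*a + 2) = (a + 1)*(a + 3)*(a + 2)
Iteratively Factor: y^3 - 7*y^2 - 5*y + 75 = (y + 3)*(y^2 - 10*y + 25) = (y - 5)*(y + 3)*(y - 5)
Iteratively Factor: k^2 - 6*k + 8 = (k - 4)*(k - 2)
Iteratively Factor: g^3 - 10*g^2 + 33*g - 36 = (g - 3)*(g^2 - 7*g + 12) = (g - 4)*(g - 3)*(g - 3)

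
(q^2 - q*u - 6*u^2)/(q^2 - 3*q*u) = (q + 2*u)/q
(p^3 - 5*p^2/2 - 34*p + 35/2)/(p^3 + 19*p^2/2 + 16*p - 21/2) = (p^2 - 2*p - 35)/(p^2 + 10*p + 21)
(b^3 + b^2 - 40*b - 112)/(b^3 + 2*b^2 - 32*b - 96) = (b - 7)/(b - 6)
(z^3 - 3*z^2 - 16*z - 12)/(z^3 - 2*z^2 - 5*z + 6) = (z^2 - 5*z - 6)/(z^2 - 4*z + 3)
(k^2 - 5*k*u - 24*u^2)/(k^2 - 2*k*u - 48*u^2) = (k + 3*u)/(k + 6*u)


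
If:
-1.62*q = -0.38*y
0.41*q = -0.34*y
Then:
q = 0.00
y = 0.00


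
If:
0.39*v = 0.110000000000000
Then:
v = 0.28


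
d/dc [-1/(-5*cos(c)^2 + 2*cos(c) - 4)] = 2*(5*cos(c) - 1)*sin(c)/(5*cos(c)^2 - 2*cos(c) + 4)^2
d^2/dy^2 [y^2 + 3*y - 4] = 2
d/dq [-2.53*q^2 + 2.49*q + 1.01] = 2.49 - 5.06*q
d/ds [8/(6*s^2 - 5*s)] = 8*(5 - 12*s)/(s^2*(6*s - 5)^2)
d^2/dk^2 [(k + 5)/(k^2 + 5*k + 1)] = 2*((k + 5)*(2*k + 5)^2 - (3*k + 10)*(k^2 + 5*k + 1))/(k^2 + 5*k + 1)^3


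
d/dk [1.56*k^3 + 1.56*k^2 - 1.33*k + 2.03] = 4.68*k^2 + 3.12*k - 1.33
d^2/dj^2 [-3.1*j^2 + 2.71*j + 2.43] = -6.20000000000000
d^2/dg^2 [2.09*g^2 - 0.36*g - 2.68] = 4.18000000000000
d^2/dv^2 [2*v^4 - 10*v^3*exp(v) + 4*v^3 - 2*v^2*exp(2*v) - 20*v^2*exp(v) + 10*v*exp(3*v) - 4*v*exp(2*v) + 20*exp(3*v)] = -10*v^3*exp(v) - 8*v^2*exp(2*v) - 80*v^2*exp(v) + 24*v^2 + 90*v*exp(3*v) - 32*v*exp(2*v) - 140*v*exp(v) + 24*v + 240*exp(3*v) - 20*exp(2*v) - 40*exp(v)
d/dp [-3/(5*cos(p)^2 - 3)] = -60*sin(2*p)/(5*cos(2*p) - 1)^2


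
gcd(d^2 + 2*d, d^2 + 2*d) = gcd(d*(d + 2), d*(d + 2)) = d^2 + 2*d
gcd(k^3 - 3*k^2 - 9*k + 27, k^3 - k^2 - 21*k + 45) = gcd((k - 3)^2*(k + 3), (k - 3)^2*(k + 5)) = k^2 - 6*k + 9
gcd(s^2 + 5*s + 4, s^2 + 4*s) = s + 4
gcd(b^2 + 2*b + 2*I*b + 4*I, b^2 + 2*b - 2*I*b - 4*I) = b + 2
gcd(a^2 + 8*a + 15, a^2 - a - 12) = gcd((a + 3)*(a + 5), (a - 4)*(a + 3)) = a + 3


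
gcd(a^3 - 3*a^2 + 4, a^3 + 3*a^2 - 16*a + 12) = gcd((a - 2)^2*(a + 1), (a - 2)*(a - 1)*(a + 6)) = a - 2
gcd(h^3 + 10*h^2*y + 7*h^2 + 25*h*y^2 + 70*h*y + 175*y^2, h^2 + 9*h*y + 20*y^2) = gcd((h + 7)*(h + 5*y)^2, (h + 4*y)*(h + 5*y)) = h + 5*y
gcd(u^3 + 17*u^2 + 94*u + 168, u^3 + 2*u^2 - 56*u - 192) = u^2 + 10*u + 24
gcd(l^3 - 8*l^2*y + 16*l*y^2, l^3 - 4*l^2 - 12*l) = l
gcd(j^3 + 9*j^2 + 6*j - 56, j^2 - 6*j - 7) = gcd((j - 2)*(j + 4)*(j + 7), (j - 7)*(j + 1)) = 1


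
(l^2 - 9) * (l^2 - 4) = l^4 - 13*l^2 + 36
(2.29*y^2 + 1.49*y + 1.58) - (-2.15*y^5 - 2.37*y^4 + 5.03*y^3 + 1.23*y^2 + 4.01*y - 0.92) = 2.15*y^5 + 2.37*y^4 - 5.03*y^3 + 1.06*y^2 - 2.52*y + 2.5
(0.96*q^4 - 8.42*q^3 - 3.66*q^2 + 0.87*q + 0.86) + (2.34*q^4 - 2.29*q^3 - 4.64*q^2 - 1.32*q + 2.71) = 3.3*q^4 - 10.71*q^3 - 8.3*q^2 - 0.45*q + 3.57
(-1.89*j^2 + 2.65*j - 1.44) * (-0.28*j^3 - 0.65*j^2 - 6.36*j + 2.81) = 0.5292*j^5 + 0.4865*j^4 + 10.7011*j^3 - 21.2289*j^2 + 16.6049*j - 4.0464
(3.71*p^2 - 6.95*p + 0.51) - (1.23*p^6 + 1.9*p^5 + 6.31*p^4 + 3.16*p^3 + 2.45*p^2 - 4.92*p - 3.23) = -1.23*p^6 - 1.9*p^5 - 6.31*p^4 - 3.16*p^3 + 1.26*p^2 - 2.03*p + 3.74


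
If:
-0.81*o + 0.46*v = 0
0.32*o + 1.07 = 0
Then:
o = -3.34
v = -5.89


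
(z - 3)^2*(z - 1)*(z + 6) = z^4 - z^3 - 27*z^2 + 81*z - 54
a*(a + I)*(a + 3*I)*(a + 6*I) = a^4 + 10*I*a^3 - 27*a^2 - 18*I*a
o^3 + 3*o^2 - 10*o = o*(o - 2)*(o + 5)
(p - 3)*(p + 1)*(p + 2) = p^3 - 7*p - 6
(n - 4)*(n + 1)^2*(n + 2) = n^4 - 11*n^2 - 18*n - 8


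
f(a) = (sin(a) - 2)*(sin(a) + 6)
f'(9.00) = -4.40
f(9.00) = -10.18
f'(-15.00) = -2.05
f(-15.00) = -14.18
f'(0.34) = 4.40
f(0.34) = -10.55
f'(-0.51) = 2.64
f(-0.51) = -13.71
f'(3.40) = -3.37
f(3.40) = -12.96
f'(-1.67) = -0.20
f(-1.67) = -14.99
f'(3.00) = -4.24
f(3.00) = -11.42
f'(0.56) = 4.29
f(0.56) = -9.59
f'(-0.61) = 2.34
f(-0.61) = -13.96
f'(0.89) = 3.50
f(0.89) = -8.29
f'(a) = (sin(a) - 2)*cos(a) + (sin(a) + 6)*cos(a) = 2*(sin(a) + 2)*cos(a)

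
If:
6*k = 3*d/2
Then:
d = 4*k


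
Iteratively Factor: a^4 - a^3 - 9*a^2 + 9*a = (a - 1)*(a^3 - 9*a) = (a - 1)*(a + 3)*(a^2 - 3*a) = a*(a - 1)*(a + 3)*(a - 3)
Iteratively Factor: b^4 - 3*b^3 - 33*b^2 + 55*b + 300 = (b + 3)*(b^3 - 6*b^2 - 15*b + 100) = (b - 5)*(b + 3)*(b^2 - b - 20) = (b - 5)^2*(b + 3)*(b + 4)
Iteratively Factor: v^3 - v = (v + 1)*(v^2 - v) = (v - 1)*(v + 1)*(v)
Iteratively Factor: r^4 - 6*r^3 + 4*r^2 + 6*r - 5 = (r - 1)*(r^3 - 5*r^2 - r + 5) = (r - 1)^2*(r^2 - 4*r - 5) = (r - 5)*(r - 1)^2*(r + 1)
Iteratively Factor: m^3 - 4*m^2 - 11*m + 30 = (m - 2)*(m^2 - 2*m - 15) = (m - 5)*(m - 2)*(m + 3)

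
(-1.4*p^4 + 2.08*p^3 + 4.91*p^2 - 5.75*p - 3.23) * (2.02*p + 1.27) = -2.828*p^5 + 2.4236*p^4 + 12.5598*p^3 - 5.3793*p^2 - 13.8271*p - 4.1021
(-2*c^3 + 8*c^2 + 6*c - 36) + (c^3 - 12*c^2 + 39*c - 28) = -c^3 - 4*c^2 + 45*c - 64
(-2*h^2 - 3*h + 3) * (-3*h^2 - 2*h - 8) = 6*h^4 + 13*h^3 + 13*h^2 + 18*h - 24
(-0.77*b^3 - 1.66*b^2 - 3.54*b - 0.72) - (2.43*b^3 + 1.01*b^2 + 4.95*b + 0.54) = -3.2*b^3 - 2.67*b^2 - 8.49*b - 1.26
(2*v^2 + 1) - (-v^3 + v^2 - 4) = v^3 + v^2 + 5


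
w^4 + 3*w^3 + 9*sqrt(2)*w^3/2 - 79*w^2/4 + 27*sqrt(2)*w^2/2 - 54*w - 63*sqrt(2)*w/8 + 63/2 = (w - 1/2)*(w + 7/2)*(w - 3*sqrt(2)/2)*(w + 6*sqrt(2))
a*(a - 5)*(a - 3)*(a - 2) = a^4 - 10*a^3 + 31*a^2 - 30*a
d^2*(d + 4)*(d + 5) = d^4 + 9*d^3 + 20*d^2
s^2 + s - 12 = (s - 3)*(s + 4)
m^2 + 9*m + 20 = (m + 4)*(m + 5)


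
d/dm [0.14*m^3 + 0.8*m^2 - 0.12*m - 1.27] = 0.42*m^2 + 1.6*m - 0.12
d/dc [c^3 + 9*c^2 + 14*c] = 3*c^2 + 18*c + 14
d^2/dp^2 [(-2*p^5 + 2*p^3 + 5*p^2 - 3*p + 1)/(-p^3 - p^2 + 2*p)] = 2*(2*p^9 + 6*p^8 - 6*p^7 - 35*p^6 + 45*p^5 - 27*p^4 - 17*p^3 + 3*p^2 + 6*p - 4)/(p^3*(p^6 + 3*p^5 - 3*p^4 - 11*p^3 + 6*p^2 + 12*p - 8))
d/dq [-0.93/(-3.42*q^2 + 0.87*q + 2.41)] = (0.8091 - 6.3612*q)/(-3.42*q^2 + 0.87*q + 2.41)^2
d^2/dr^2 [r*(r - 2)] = 2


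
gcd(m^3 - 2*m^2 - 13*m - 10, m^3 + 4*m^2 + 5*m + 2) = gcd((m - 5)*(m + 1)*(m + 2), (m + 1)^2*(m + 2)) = m^2 + 3*m + 2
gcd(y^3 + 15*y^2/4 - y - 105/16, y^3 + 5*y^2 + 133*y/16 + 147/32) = y + 3/2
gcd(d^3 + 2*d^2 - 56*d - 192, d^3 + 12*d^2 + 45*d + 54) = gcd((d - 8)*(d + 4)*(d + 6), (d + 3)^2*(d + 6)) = d + 6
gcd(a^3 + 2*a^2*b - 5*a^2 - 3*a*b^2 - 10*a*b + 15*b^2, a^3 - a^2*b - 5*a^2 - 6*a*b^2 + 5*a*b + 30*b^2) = a - 5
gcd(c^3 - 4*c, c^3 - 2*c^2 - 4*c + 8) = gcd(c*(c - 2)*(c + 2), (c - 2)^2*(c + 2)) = c^2 - 4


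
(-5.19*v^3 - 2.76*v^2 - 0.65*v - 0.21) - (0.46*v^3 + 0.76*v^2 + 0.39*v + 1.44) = -5.65*v^3 - 3.52*v^2 - 1.04*v - 1.65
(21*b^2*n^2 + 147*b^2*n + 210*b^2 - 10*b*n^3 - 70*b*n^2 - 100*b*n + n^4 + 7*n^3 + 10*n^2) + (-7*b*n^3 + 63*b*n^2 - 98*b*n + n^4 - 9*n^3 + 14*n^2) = 21*b^2*n^2 + 147*b^2*n + 210*b^2 - 17*b*n^3 - 7*b*n^2 - 198*b*n + 2*n^4 - 2*n^3 + 24*n^2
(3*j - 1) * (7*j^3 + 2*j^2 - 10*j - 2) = 21*j^4 - j^3 - 32*j^2 + 4*j + 2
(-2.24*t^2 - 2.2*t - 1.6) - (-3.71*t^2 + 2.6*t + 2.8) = 1.47*t^2 - 4.8*t - 4.4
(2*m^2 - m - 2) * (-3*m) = -6*m^3 + 3*m^2 + 6*m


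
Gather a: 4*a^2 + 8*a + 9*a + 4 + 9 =4*a^2 + 17*a + 13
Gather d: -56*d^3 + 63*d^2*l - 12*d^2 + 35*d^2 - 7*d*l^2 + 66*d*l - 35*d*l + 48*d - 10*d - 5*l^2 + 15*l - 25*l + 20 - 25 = -56*d^3 + d^2*(63*l + 23) + d*(-7*l^2 + 31*l + 38) - 5*l^2 - 10*l - 5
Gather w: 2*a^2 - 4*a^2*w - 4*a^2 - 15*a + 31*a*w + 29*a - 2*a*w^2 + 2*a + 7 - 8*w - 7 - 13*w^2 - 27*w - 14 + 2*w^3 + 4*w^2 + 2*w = -2*a^2 + 16*a + 2*w^3 + w^2*(-2*a - 9) + w*(-4*a^2 + 31*a - 33) - 14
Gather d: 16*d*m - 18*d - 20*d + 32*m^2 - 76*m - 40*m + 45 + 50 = d*(16*m - 38) + 32*m^2 - 116*m + 95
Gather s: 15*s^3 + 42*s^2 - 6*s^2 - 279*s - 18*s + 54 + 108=15*s^3 + 36*s^2 - 297*s + 162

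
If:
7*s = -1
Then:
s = -1/7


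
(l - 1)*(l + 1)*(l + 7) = l^3 + 7*l^2 - l - 7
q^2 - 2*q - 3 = (q - 3)*(q + 1)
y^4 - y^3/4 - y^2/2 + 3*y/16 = y*(y - 1/2)^2*(y + 3/4)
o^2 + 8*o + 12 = (o + 2)*(o + 6)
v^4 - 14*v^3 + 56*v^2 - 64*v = v*(v - 8)*(v - 4)*(v - 2)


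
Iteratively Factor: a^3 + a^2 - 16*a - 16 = (a + 4)*(a^2 - 3*a - 4) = (a + 1)*(a + 4)*(a - 4)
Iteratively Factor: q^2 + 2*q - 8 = (q + 4)*(q - 2)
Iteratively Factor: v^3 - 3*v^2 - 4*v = (v + 1)*(v^2 - 4*v) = v*(v + 1)*(v - 4)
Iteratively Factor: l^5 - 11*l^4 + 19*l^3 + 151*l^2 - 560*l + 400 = (l + 4)*(l^4 - 15*l^3 + 79*l^2 - 165*l + 100) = (l - 5)*(l + 4)*(l^3 - 10*l^2 + 29*l - 20) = (l - 5)^2*(l + 4)*(l^2 - 5*l + 4) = (l - 5)^2*(l - 4)*(l + 4)*(l - 1)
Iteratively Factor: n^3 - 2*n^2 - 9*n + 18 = (n - 3)*(n^2 + n - 6) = (n - 3)*(n - 2)*(n + 3)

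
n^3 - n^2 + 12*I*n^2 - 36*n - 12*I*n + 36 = (n - 1)*(n + 6*I)^2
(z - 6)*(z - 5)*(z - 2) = z^3 - 13*z^2 + 52*z - 60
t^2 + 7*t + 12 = (t + 3)*(t + 4)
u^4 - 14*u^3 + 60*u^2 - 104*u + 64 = (u - 8)*(u - 2)^3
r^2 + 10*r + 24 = (r + 4)*(r + 6)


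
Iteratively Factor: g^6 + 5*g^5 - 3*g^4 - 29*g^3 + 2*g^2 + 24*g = (g + 1)*(g^5 + 4*g^4 - 7*g^3 - 22*g^2 + 24*g) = g*(g + 1)*(g^4 + 4*g^3 - 7*g^2 - 22*g + 24) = g*(g - 1)*(g + 1)*(g^3 + 5*g^2 - 2*g - 24) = g*(g - 2)*(g - 1)*(g + 1)*(g^2 + 7*g + 12) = g*(g - 2)*(g - 1)*(g + 1)*(g + 3)*(g + 4)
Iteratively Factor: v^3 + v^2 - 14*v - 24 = (v + 2)*(v^2 - v - 12) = (v - 4)*(v + 2)*(v + 3)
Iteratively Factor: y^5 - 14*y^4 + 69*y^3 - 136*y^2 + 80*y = (y - 4)*(y^4 - 10*y^3 + 29*y^2 - 20*y) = (y - 4)^2*(y^3 - 6*y^2 + 5*y) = y*(y - 4)^2*(y^2 - 6*y + 5) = y*(y - 5)*(y - 4)^2*(y - 1)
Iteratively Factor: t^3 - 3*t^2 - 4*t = (t - 4)*(t^2 + t) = t*(t - 4)*(t + 1)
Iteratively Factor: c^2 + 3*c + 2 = (c + 1)*(c + 2)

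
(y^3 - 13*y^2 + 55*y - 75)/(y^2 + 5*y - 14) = (y^3 - 13*y^2 + 55*y - 75)/(y^2 + 5*y - 14)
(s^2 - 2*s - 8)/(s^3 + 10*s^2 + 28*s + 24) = (s - 4)/(s^2 + 8*s + 12)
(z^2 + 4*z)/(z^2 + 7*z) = (z + 4)/(z + 7)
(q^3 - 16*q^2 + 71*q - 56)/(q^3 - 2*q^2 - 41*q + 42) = (q - 8)/(q + 6)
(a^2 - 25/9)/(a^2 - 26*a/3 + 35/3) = (a + 5/3)/(a - 7)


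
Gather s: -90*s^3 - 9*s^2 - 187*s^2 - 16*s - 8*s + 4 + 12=-90*s^3 - 196*s^2 - 24*s + 16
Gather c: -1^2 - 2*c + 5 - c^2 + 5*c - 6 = -c^2 + 3*c - 2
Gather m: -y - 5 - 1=-y - 6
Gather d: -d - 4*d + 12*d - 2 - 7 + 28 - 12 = 7*d + 7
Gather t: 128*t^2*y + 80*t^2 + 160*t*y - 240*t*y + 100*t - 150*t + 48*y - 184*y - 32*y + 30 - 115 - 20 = t^2*(128*y + 80) + t*(-80*y - 50) - 168*y - 105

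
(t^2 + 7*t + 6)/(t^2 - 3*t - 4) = (t + 6)/(t - 4)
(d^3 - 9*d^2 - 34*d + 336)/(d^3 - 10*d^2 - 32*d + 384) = (d - 7)/(d - 8)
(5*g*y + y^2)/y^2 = (5*g + y)/y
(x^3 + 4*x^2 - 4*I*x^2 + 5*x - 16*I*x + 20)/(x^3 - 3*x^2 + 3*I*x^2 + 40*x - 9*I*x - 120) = (x^2 + x*(4 + I) + 4*I)/(x^2 + x*(-3 + 8*I) - 24*I)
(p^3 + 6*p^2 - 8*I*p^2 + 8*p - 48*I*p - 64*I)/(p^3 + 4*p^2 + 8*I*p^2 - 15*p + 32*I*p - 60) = (p^2 + p*(2 - 8*I) - 16*I)/(p^2 + 8*I*p - 15)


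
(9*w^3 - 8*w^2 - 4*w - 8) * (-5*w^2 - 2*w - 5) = -45*w^5 + 22*w^4 - 9*w^3 + 88*w^2 + 36*w + 40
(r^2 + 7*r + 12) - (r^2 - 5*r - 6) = 12*r + 18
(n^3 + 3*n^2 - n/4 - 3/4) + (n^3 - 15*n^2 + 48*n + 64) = 2*n^3 - 12*n^2 + 191*n/4 + 253/4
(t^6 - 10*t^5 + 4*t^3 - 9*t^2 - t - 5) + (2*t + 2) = t^6 - 10*t^5 + 4*t^3 - 9*t^2 + t - 3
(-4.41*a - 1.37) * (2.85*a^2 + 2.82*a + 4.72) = -12.5685*a^3 - 16.3407*a^2 - 24.6786*a - 6.4664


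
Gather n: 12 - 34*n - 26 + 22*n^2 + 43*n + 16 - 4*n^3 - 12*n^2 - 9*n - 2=-4*n^3 + 10*n^2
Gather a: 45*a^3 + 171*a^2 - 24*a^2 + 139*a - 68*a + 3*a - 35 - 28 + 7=45*a^3 + 147*a^2 + 74*a - 56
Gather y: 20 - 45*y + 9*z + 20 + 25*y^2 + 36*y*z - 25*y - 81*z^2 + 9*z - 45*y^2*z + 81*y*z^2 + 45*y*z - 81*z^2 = y^2*(25 - 45*z) + y*(81*z^2 + 81*z - 70) - 162*z^2 + 18*z + 40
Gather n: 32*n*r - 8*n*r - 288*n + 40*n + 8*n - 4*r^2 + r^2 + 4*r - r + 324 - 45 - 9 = n*(24*r - 240) - 3*r^2 + 3*r + 270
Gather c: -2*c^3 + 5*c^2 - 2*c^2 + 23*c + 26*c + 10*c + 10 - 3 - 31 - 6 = -2*c^3 + 3*c^2 + 59*c - 30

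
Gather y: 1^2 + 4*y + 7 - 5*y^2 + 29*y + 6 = -5*y^2 + 33*y + 14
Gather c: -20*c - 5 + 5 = -20*c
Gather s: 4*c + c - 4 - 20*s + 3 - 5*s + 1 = 5*c - 25*s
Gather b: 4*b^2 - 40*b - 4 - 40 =4*b^2 - 40*b - 44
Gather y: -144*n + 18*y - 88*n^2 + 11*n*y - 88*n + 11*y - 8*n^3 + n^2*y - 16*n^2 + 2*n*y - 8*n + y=-8*n^3 - 104*n^2 - 240*n + y*(n^2 + 13*n + 30)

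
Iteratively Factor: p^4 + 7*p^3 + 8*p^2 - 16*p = (p - 1)*(p^3 + 8*p^2 + 16*p) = p*(p - 1)*(p^2 + 8*p + 16) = p*(p - 1)*(p + 4)*(p + 4)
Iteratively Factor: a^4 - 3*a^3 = (a)*(a^3 - 3*a^2) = a*(a - 3)*(a^2) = a^2*(a - 3)*(a)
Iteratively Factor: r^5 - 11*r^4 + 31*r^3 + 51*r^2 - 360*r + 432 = (r - 3)*(r^4 - 8*r^3 + 7*r^2 + 72*r - 144) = (r - 3)*(r + 3)*(r^3 - 11*r^2 + 40*r - 48) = (r - 3)^2*(r + 3)*(r^2 - 8*r + 16) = (r - 4)*(r - 3)^2*(r + 3)*(r - 4)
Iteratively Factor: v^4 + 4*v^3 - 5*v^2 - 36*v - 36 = (v - 3)*(v^3 + 7*v^2 + 16*v + 12) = (v - 3)*(v + 3)*(v^2 + 4*v + 4) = (v - 3)*(v + 2)*(v + 3)*(v + 2)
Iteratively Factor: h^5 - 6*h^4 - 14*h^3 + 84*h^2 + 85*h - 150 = (h - 5)*(h^4 - h^3 - 19*h^2 - 11*h + 30) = (h - 5)*(h + 2)*(h^3 - 3*h^2 - 13*h + 15) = (h - 5)*(h - 1)*(h + 2)*(h^2 - 2*h - 15) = (h - 5)*(h - 1)*(h + 2)*(h + 3)*(h - 5)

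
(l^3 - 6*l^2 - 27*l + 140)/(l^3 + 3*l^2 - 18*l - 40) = (l - 7)/(l + 2)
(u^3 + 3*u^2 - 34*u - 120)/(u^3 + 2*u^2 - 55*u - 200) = (u^2 - 2*u - 24)/(u^2 - 3*u - 40)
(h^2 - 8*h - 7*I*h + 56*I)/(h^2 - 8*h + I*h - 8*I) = (h - 7*I)/(h + I)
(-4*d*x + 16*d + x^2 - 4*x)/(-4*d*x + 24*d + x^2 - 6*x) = (x - 4)/(x - 6)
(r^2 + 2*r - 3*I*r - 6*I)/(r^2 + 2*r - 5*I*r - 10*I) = (r - 3*I)/(r - 5*I)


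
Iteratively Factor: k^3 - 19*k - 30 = (k - 5)*(k^2 + 5*k + 6) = (k - 5)*(k + 2)*(k + 3)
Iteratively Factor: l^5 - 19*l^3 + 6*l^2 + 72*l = (l - 3)*(l^4 + 3*l^3 - 10*l^2 - 24*l) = (l - 3)*(l + 2)*(l^3 + l^2 - 12*l) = l*(l - 3)*(l + 2)*(l^2 + l - 12) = l*(l - 3)^2*(l + 2)*(l + 4)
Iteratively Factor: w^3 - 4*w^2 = (w - 4)*(w^2) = w*(w - 4)*(w)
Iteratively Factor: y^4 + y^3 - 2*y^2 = (y)*(y^3 + y^2 - 2*y) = y*(y + 2)*(y^2 - y) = y^2*(y + 2)*(y - 1)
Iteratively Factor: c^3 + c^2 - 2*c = (c - 1)*(c^2 + 2*c) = c*(c - 1)*(c + 2)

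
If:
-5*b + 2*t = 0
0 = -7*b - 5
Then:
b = -5/7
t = -25/14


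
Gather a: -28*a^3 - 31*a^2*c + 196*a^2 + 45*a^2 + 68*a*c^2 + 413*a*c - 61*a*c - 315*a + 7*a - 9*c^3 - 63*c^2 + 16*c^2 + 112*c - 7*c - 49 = -28*a^3 + a^2*(241 - 31*c) + a*(68*c^2 + 352*c - 308) - 9*c^3 - 47*c^2 + 105*c - 49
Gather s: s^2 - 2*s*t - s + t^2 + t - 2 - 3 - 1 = s^2 + s*(-2*t - 1) + t^2 + t - 6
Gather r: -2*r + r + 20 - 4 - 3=13 - r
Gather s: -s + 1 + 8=9 - s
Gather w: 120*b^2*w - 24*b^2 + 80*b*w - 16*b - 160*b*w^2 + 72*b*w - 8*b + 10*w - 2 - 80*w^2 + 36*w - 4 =-24*b^2 - 24*b + w^2*(-160*b - 80) + w*(120*b^2 + 152*b + 46) - 6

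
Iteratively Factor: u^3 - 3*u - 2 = (u - 2)*(u^2 + 2*u + 1) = (u - 2)*(u + 1)*(u + 1)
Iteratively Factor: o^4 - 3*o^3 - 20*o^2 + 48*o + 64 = (o - 4)*(o^3 + o^2 - 16*o - 16) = (o - 4)^2*(o^2 + 5*o + 4) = (o - 4)^2*(o + 4)*(o + 1)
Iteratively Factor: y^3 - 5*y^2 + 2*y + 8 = (y + 1)*(y^2 - 6*y + 8) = (y - 2)*(y + 1)*(y - 4)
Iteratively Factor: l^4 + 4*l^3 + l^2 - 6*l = (l + 3)*(l^3 + l^2 - 2*l) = l*(l + 3)*(l^2 + l - 2) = l*(l + 2)*(l + 3)*(l - 1)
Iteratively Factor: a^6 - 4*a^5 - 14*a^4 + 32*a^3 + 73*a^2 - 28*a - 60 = (a - 3)*(a^5 - a^4 - 17*a^3 - 19*a^2 + 16*a + 20) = (a - 3)*(a - 1)*(a^4 - 17*a^2 - 36*a - 20) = (a - 3)*(a - 1)*(a + 2)*(a^3 - 2*a^2 - 13*a - 10) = (a - 3)*(a - 1)*(a + 1)*(a + 2)*(a^2 - 3*a - 10) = (a - 3)*(a - 1)*(a + 1)*(a + 2)^2*(a - 5)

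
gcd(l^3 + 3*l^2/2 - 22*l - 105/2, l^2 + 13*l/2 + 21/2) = l^2 + 13*l/2 + 21/2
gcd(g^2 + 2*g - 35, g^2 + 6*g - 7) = g + 7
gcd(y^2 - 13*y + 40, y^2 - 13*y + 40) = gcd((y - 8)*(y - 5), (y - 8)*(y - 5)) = y^2 - 13*y + 40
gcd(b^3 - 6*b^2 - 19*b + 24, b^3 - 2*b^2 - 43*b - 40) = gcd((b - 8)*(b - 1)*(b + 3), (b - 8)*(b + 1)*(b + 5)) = b - 8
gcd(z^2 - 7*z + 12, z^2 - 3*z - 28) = 1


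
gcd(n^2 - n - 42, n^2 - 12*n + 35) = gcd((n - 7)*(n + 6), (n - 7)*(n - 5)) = n - 7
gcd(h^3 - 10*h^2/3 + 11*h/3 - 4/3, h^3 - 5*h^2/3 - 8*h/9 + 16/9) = h - 4/3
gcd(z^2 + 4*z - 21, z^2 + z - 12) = z - 3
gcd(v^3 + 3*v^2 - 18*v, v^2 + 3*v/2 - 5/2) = 1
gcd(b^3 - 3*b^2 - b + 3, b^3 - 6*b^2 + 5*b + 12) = b^2 - 2*b - 3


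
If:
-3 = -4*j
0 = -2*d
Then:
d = 0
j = 3/4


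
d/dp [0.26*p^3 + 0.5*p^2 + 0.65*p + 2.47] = 0.78*p^2 + 1.0*p + 0.65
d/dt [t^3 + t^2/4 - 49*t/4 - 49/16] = 3*t^2 + t/2 - 49/4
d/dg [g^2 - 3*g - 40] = 2*g - 3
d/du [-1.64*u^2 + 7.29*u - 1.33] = 7.29 - 3.28*u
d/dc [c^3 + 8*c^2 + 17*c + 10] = 3*c^2 + 16*c + 17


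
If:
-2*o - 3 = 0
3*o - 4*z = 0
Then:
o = -3/2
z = -9/8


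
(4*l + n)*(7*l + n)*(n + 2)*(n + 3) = 28*l^2*n^2 + 140*l^2*n + 168*l^2 + 11*l*n^3 + 55*l*n^2 + 66*l*n + n^4 + 5*n^3 + 6*n^2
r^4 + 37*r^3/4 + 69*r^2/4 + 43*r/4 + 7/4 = (r + 1/4)*(r + 1)^2*(r + 7)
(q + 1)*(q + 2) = q^2 + 3*q + 2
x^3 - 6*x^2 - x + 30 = (x - 5)*(x - 3)*(x + 2)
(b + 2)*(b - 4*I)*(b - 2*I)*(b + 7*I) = b^4 + 2*b^3 + I*b^3 + 34*b^2 + 2*I*b^2 + 68*b - 56*I*b - 112*I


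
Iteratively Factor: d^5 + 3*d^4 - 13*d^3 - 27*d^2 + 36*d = (d - 3)*(d^4 + 6*d^3 + 5*d^2 - 12*d) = (d - 3)*(d + 4)*(d^3 + 2*d^2 - 3*d) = (d - 3)*(d - 1)*(d + 4)*(d^2 + 3*d) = d*(d - 3)*(d - 1)*(d + 4)*(d + 3)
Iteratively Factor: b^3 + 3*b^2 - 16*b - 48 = (b + 4)*(b^2 - b - 12) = (b + 3)*(b + 4)*(b - 4)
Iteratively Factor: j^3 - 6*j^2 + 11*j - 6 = (j - 3)*(j^2 - 3*j + 2) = (j - 3)*(j - 2)*(j - 1)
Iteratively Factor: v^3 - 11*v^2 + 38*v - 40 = (v - 5)*(v^2 - 6*v + 8) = (v - 5)*(v - 4)*(v - 2)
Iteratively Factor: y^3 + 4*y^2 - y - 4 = (y + 4)*(y^2 - 1) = (y + 1)*(y + 4)*(y - 1)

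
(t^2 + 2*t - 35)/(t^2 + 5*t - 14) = (t - 5)/(t - 2)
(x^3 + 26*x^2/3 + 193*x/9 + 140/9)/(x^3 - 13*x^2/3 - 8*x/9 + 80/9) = (3*x^2 + 22*x + 35)/(3*x^2 - 17*x + 20)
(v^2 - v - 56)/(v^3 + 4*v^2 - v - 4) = (v^2 - v - 56)/(v^3 + 4*v^2 - v - 4)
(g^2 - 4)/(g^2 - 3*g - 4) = (4 - g^2)/(-g^2 + 3*g + 4)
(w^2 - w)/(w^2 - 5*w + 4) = w/(w - 4)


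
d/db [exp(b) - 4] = exp(b)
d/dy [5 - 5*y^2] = -10*y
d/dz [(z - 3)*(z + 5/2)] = 2*z - 1/2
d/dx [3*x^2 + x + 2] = 6*x + 1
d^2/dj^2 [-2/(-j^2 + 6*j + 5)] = 4*(j^2 - 6*j - 4*(j - 3)^2 - 5)/(-j^2 + 6*j + 5)^3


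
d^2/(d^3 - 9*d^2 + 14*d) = d/(d^2 - 9*d + 14)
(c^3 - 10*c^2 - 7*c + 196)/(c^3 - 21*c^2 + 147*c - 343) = (c + 4)/(c - 7)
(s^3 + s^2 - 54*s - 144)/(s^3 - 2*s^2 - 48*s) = (s + 3)/s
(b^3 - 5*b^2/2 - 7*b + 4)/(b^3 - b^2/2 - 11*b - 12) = (2*b - 1)/(2*b + 3)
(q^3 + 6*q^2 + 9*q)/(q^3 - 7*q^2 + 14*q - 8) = q*(q^2 + 6*q + 9)/(q^3 - 7*q^2 + 14*q - 8)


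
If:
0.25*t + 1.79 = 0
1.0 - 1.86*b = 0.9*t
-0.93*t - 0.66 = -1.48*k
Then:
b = 4.00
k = -4.05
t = -7.16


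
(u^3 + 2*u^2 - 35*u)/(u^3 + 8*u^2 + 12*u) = (u^2 + 2*u - 35)/(u^2 + 8*u + 12)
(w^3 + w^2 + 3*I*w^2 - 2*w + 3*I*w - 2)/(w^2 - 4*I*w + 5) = (w^2 + w*(1 + 2*I) + 2*I)/(w - 5*I)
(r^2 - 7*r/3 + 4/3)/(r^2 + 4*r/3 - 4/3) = (3*r^2 - 7*r + 4)/(3*r^2 + 4*r - 4)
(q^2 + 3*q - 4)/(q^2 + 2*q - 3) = (q + 4)/(q + 3)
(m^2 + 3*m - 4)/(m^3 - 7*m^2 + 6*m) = (m + 4)/(m*(m - 6))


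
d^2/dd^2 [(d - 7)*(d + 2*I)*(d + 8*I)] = 6*d - 14 + 20*I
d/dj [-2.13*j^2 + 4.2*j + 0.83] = 4.2 - 4.26*j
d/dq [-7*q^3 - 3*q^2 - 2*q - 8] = -21*q^2 - 6*q - 2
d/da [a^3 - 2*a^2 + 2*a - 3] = 3*a^2 - 4*a + 2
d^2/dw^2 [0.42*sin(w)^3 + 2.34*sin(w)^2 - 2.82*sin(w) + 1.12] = 2.505*sin(w) + 0.945*sin(3*w) + 4.68*cos(2*w)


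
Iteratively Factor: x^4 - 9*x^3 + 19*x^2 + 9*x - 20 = (x + 1)*(x^3 - 10*x^2 + 29*x - 20) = (x - 4)*(x + 1)*(x^2 - 6*x + 5) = (x - 5)*(x - 4)*(x + 1)*(x - 1)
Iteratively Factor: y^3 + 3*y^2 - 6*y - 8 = (y - 2)*(y^2 + 5*y + 4) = (y - 2)*(y + 4)*(y + 1)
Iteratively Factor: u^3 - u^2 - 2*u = (u - 2)*(u^2 + u) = u*(u - 2)*(u + 1)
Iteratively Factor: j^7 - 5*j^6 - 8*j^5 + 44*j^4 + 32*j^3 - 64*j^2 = (j + 2)*(j^6 - 7*j^5 + 6*j^4 + 32*j^3 - 32*j^2) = (j - 4)*(j + 2)*(j^5 - 3*j^4 - 6*j^3 + 8*j^2) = (j - 4)*(j - 1)*(j + 2)*(j^4 - 2*j^3 - 8*j^2) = j*(j - 4)*(j - 1)*(j + 2)*(j^3 - 2*j^2 - 8*j) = j^2*(j - 4)*(j - 1)*(j + 2)*(j^2 - 2*j - 8) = j^2*(j - 4)^2*(j - 1)*(j + 2)*(j + 2)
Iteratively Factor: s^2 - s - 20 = (s - 5)*(s + 4)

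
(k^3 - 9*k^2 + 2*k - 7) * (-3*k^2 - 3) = -3*k^5 + 27*k^4 - 9*k^3 + 48*k^2 - 6*k + 21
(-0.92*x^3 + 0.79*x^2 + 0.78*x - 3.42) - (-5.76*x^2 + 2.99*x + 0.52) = -0.92*x^3 + 6.55*x^2 - 2.21*x - 3.94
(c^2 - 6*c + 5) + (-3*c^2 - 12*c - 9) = -2*c^2 - 18*c - 4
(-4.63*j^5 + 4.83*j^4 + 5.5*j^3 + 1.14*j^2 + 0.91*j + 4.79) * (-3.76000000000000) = 17.4088*j^5 - 18.1608*j^4 - 20.68*j^3 - 4.2864*j^2 - 3.4216*j - 18.0104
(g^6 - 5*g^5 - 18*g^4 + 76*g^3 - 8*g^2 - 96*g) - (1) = g^6 - 5*g^5 - 18*g^4 + 76*g^3 - 8*g^2 - 96*g - 1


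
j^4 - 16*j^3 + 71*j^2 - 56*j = j*(j - 8)*(j - 7)*(j - 1)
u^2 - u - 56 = (u - 8)*(u + 7)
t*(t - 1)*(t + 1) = t^3 - t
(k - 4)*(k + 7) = k^2 + 3*k - 28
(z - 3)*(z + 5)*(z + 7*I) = z^3 + 2*z^2 + 7*I*z^2 - 15*z + 14*I*z - 105*I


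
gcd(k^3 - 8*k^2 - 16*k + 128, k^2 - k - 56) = k - 8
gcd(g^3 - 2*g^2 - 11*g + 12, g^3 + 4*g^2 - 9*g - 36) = g + 3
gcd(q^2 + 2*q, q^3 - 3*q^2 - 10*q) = q^2 + 2*q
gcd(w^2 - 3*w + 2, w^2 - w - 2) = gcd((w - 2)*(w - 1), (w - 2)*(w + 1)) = w - 2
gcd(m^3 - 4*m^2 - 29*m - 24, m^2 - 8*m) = m - 8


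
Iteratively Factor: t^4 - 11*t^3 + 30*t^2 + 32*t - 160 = (t + 2)*(t^3 - 13*t^2 + 56*t - 80) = (t - 4)*(t + 2)*(t^2 - 9*t + 20) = (t - 5)*(t - 4)*(t + 2)*(t - 4)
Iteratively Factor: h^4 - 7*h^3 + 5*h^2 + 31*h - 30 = (h - 3)*(h^3 - 4*h^2 - 7*h + 10) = (h - 5)*(h - 3)*(h^2 + h - 2) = (h - 5)*(h - 3)*(h + 2)*(h - 1)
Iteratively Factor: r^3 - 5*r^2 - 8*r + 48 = (r + 3)*(r^2 - 8*r + 16) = (r - 4)*(r + 3)*(r - 4)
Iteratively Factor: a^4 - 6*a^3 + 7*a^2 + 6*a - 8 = (a - 4)*(a^3 - 2*a^2 - a + 2) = (a - 4)*(a - 1)*(a^2 - a - 2) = (a - 4)*(a - 2)*(a - 1)*(a + 1)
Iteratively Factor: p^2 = (p)*(p)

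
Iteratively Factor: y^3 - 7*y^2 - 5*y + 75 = (y - 5)*(y^2 - 2*y - 15) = (y - 5)*(y + 3)*(y - 5)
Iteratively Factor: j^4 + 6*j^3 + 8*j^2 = (j + 2)*(j^3 + 4*j^2) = (j + 2)*(j + 4)*(j^2) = j*(j + 2)*(j + 4)*(j)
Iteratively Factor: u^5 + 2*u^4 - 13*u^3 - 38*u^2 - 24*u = (u + 1)*(u^4 + u^3 - 14*u^2 - 24*u) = u*(u + 1)*(u^3 + u^2 - 14*u - 24) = u*(u + 1)*(u + 3)*(u^2 - 2*u - 8) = u*(u + 1)*(u + 2)*(u + 3)*(u - 4)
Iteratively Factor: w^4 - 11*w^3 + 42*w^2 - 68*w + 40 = (w - 2)*(w^3 - 9*w^2 + 24*w - 20) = (w - 2)^2*(w^2 - 7*w + 10) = (w - 5)*(w - 2)^2*(w - 2)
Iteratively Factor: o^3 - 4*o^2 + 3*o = (o - 1)*(o^2 - 3*o) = o*(o - 1)*(o - 3)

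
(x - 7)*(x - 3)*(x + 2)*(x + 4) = x^4 - 4*x^3 - 31*x^2 + 46*x + 168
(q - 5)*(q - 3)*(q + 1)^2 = q^4 - 6*q^3 + 22*q + 15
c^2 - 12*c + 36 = (c - 6)^2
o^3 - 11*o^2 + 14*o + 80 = (o - 8)*(o - 5)*(o + 2)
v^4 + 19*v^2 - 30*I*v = v*(v - 3*I)*(v - 2*I)*(v + 5*I)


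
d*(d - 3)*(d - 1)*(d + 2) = d^4 - 2*d^3 - 5*d^2 + 6*d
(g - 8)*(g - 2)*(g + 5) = g^3 - 5*g^2 - 34*g + 80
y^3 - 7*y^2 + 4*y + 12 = (y - 6)*(y - 2)*(y + 1)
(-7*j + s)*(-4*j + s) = 28*j^2 - 11*j*s + s^2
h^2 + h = h*(h + 1)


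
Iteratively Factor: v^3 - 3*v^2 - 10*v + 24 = (v - 4)*(v^2 + v - 6) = (v - 4)*(v + 3)*(v - 2)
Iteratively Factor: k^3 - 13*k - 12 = (k + 1)*(k^2 - k - 12) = (k - 4)*(k + 1)*(k + 3)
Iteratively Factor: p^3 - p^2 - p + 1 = (p - 1)*(p^2 - 1) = (p - 1)*(p + 1)*(p - 1)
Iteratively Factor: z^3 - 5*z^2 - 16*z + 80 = (z - 4)*(z^2 - z - 20) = (z - 5)*(z - 4)*(z + 4)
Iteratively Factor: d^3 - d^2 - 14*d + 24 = (d - 3)*(d^2 + 2*d - 8) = (d - 3)*(d + 4)*(d - 2)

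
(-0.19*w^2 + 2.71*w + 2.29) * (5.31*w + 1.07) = -1.0089*w^3 + 14.1868*w^2 + 15.0596*w + 2.4503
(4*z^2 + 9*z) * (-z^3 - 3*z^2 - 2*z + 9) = -4*z^5 - 21*z^4 - 35*z^3 + 18*z^2 + 81*z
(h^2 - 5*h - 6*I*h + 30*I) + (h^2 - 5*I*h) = 2*h^2 - 5*h - 11*I*h + 30*I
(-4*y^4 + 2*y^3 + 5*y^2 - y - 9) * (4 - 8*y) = 32*y^5 - 32*y^4 - 32*y^3 + 28*y^2 + 68*y - 36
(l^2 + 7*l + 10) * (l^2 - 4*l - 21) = l^4 + 3*l^3 - 39*l^2 - 187*l - 210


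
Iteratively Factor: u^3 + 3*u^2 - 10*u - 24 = (u + 4)*(u^2 - u - 6) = (u + 2)*(u + 4)*(u - 3)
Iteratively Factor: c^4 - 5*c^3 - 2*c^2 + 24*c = (c + 2)*(c^3 - 7*c^2 + 12*c) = c*(c + 2)*(c^2 - 7*c + 12) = c*(c - 4)*(c + 2)*(c - 3)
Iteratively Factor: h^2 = (h)*(h)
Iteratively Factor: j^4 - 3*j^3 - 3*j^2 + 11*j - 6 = (j + 2)*(j^3 - 5*j^2 + 7*j - 3) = (j - 1)*(j + 2)*(j^2 - 4*j + 3) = (j - 1)^2*(j + 2)*(j - 3)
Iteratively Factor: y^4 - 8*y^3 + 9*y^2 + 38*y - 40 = (y + 2)*(y^3 - 10*y^2 + 29*y - 20) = (y - 5)*(y + 2)*(y^2 - 5*y + 4) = (y - 5)*(y - 1)*(y + 2)*(y - 4)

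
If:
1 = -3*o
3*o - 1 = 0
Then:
No Solution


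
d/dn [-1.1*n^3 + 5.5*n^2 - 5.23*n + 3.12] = -3.3*n^2 + 11.0*n - 5.23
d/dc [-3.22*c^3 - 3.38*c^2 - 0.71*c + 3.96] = -9.66*c^2 - 6.76*c - 0.71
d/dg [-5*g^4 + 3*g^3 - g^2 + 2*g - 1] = -20*g^3 + 9*g^2 - 2*g + 2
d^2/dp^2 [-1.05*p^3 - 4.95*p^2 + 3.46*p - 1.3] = -6.3*p - 9.9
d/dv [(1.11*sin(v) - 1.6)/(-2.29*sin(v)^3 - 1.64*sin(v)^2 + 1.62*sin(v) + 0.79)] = (5.0838*sin(v)^3 - 9.1716*sin(v)^2 - 5.248*sin(v) + 3.4689)*cos(v)/(5.2441*sin(v)^6 + 7.5112*sin(v)^5 - 4.73*sin(v)^4 - 8.9318*sin(v)^3 + 0.0332000000000003*sin(v)^2 + 2.5596*sin(v) + 0.6241)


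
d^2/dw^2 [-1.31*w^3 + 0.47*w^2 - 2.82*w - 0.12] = 0.94 - 7.86*w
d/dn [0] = 0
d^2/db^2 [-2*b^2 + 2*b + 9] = -4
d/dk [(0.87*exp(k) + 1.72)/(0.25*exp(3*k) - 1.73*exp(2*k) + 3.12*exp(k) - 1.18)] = (-0.435*exp(3*k) + 0.2151*exp(2*k) + 5.9512*exp(k) - 6.393)*exp(k)/(0.0625*exp(6*k) - 0.865*exp(5*k) + 4.5529*exp(4*k) - 11.3852*exp(3*k) + 13.8172*exp(2*k) - 7.3632*exp(k) + 1.3924)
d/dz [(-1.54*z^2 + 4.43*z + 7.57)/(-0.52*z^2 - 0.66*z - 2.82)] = (3.32*z^2 + 16.5584*z - 7.4964)/(0.2704*z^4 + 0.6864*z^3 + 3.3684*z^2 + 3.7224*z + 7.9524)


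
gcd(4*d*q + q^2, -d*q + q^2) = q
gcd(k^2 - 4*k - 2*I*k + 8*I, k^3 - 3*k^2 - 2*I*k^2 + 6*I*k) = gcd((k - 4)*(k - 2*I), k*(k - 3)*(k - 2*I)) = k - 2*I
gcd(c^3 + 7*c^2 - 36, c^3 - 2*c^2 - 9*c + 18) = c^2 + c - 6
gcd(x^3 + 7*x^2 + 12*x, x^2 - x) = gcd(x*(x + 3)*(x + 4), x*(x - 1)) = x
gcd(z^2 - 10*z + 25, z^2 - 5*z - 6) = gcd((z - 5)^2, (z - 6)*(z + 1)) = 1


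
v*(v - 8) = v^2 - 8*v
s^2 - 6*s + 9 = (s - 3)^2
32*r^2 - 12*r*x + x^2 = (-8*r + x)*(-4*r + x)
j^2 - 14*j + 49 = (j - 7)^2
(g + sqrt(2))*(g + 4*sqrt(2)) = g^2 + 5*sqrt(2)*g + 8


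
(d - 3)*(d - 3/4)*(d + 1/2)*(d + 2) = d^4 - 5*d^3/4 - 49*d^2/8 + 15*d/8 + 9/4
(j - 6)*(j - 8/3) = j^2 - 26*j/3 + 16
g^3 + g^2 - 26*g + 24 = (g - 4)*(g - 1)*(g + 6)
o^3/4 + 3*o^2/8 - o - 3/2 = (o/4 + 1/2)*(o - 2)*(o + 3/2)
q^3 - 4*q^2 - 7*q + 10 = (q - 5)*(q - 1)*(q + 2)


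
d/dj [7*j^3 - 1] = 21*j^2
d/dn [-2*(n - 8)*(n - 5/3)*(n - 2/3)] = -6*n^2 + 124*n/3 - 356/9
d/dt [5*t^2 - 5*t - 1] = 10*t - 5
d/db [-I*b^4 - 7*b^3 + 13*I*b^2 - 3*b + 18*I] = -4*I*b^3 - 21*b^2 + 26*I*b - 3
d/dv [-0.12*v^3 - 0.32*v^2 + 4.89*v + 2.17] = -0.36*v^2 - 0.64*v + 4.89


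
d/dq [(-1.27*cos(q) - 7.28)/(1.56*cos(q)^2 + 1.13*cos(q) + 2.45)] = (1.9812*sin(q)^2 - 22.7136*cos(q) - 7.0961)*sin(q)/(1.56*cos(q)^2 + 1.13*cos(q) + 2.45)^2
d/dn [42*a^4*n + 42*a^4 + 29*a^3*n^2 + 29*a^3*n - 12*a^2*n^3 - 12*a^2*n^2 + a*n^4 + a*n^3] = a*(42*a^3 + 58*a^2*n + 29*a^2 - 36*a*n^2 - 24*a*n + 4*n^3 + 3*n^2)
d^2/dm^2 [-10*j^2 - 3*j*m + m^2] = 2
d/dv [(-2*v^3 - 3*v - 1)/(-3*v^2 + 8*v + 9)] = (6*v^4 - 32*v^3 - 63*v^2 - 6*v - 19)/(9*v^4 - 48*v^3 + 10*v^2 + 144*v + 81)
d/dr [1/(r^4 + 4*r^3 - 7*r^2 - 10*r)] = 2*(-2*r^3 - 6*r^2 + 7*r + 5)/(r^2*(r^3 + 4*r^2 - 7*r - 10)^2)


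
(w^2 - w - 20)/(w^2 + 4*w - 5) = (w^2 - w - 20)/(w^2 + 4*w - 5)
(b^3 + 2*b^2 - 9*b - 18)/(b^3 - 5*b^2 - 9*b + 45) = (b + 2)/(b - 5)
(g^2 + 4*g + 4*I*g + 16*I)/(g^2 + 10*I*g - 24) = (g + 4)/(g + 6*I)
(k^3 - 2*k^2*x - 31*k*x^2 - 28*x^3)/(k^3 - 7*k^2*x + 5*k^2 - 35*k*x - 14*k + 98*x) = (k^2 + 5*k*x + 4*x^2)/(k^2 + 5*k - 14)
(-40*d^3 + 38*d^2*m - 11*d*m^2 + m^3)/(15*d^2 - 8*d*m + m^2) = (-8*d^2 + 6*d*m - m^2)/(3*d - m)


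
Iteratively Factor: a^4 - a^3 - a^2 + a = (a - 1)*(a^3 - a) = a*(a - 1)*(a^2 - 1) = a*(a - 1)^2*(a + 1)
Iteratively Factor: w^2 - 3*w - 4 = (w + 1)*(w - 4)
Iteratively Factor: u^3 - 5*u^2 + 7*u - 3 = (u - 1)*(u^2 - 4*u + 3) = (u - 3)*(u - 1)*(u - 1)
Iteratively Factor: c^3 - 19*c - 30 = (c - 5)*(c^2 + 5*c + 6) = (c - 5)*(c + 2)*(c + 3)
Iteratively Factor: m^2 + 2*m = (m)*(m + 2)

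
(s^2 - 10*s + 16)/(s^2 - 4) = (s - 8)/(s + 2)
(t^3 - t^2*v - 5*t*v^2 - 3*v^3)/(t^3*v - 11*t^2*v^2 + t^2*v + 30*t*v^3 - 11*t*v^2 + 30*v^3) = (t^3 - t^2*v - 5*t*v^2 - 3*v^3)/(v*(t^3 - 11*t^2*v + t^2 + 30*t*v^2 - 11*t*v + 30*v^2))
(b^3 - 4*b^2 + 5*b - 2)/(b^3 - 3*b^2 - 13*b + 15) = (b^2 - 3*b + 2)/(b^2 - 2*b - 15)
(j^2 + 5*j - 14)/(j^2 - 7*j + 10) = (j + 7)/(j - 5)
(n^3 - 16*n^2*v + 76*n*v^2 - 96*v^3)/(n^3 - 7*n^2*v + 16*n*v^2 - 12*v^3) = (n^2 - 14*n*v + 48*v^2)/(n^2 - 5*n*v + 6*v^2)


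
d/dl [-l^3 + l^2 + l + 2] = -3*l^2 + 2*l + 1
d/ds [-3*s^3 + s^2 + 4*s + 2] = -9*s^2 + 2*s + 4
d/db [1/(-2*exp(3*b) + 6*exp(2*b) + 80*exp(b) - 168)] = (3*exp(2*b) - 6*exp(b) - 40)*exp(b)/(2*(exp(3*b) - 3*exp(2*b) - 40*exp(b) + 84)^2)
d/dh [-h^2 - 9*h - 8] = -2*h - 9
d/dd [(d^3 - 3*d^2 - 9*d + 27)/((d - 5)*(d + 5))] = (d^4 - 66*d^2 + 96*d + 225)/(d^4 - 50*d^2 + 625)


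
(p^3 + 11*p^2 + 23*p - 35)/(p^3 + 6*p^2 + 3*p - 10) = (p + 7)/(p + 2)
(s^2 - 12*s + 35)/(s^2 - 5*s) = (s - 7)/s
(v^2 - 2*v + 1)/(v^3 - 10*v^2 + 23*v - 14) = (v - 1)/(v^2 - 9*v + 14)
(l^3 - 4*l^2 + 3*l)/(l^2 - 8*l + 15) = l*(l - 1)/(l - 5)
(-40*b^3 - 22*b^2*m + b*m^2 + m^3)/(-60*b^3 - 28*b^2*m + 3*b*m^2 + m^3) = (4*b + m)/(6*b + m)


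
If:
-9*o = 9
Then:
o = -1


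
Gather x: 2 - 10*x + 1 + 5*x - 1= 2 - 5*x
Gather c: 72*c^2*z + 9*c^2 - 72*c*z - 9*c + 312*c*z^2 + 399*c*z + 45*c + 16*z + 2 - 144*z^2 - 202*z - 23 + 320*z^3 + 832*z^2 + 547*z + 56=c^2*(72*z + 9) + c*(312*z^2 + 327*z + 36) + 320*z^3 + 688*z^2 + 361*z + 35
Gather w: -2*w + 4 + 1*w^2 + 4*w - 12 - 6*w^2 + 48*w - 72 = -5*w^2 + 50*w - 80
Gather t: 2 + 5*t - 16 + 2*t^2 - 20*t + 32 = 2*t^2 - 15*t + 18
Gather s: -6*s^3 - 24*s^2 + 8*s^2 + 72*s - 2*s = -6*s^3 - 16*s^2 + 70*s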